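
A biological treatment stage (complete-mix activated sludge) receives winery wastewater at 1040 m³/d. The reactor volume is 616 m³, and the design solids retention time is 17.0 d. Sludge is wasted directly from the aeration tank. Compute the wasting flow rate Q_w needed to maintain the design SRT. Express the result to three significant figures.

Q_w ≈ 36.2 m³/d

For wasting at MLVSS concentration, Q_w = V/θ_c = 616.0/17.0 = 36.24 m³/d.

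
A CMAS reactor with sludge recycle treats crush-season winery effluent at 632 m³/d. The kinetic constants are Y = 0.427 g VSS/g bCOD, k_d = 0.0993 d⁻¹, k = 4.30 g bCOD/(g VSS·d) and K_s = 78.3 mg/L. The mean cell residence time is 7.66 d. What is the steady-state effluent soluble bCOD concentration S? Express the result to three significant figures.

S ≈ 11.2 mg/L

Effluent substrate depends only on kinetics and SRT: S = K_s(1 + k_d θ_c) / [θ_c(Yk − k_d) − 1] = 78.3 × (1 + 0.0993 × 7.66) / [7.66 × (0.427 × 4.30 − 0.0993) − 1] = 137.9 / 12.30 = 11.20 mg/L.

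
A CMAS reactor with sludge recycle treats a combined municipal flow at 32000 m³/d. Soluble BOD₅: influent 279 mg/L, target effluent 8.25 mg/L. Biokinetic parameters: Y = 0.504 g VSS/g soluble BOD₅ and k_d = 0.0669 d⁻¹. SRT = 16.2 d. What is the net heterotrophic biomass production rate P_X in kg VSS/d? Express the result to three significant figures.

Y_obs = Y / (1 + k_d θ_c) = 0.504 / (1 + 0.0669 × 16.2) = 0.504 / 2.084 = 0.2419.
ΔS = 279 − 8.25 = 270.8 mg/L, so the substrate removal rate is 32000 × 270.8/1000 = 8664 kg soluble BOD₅/d.
P_X = Y_obs · Q(S₀ − S) = 0.2419 × 8664 = 2096 kg VSS/d.

P_X ≈ 2100 kg VSS/d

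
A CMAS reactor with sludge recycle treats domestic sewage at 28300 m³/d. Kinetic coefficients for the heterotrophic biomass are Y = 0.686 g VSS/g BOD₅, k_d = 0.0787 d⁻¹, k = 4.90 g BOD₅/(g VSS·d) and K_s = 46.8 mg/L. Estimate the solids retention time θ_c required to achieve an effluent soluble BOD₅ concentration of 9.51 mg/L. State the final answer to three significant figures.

From 1/θ_c = Y·k·S/(K_s + S) − k_d: Y·k·S/(K_s+S) = 0.686 × 4.90 × 9.51 / (46.8 + 9.51) = 0.5677 d⁻¹.
Then 1/θ_c = μ − k_d = 0.5677 − 0.0787 = 0.4890 d⁻¹, giving θ_c = 2.045 d.

θ_c ≈ 2.05 d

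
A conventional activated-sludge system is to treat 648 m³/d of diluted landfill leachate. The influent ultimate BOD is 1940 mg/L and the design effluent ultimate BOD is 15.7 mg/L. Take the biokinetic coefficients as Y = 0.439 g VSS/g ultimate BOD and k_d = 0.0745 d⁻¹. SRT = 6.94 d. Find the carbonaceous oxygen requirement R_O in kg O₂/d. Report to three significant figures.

R_O ≈ 735 kg O₂/d

Y_obs = Y / (1 + k_d θ_c) = 0.439 / (1 + 0.0745 × 6.94) = 0.439 / 1.517 = 0.2894.
Mass of ultimate BOD removed per day: Q(S₀ − S) = 648 × 1924 g/m³ = 1247 kg/d.
Biomass synthesised: P_X = Y_obs × 1247 = 360.8 kg VSS/d.
Carbonaceous O₂ demand = substrate oxidised − cell-mass equivalent = 1247 − 1.42 × 360.8 = 734.5 kg O₂/d.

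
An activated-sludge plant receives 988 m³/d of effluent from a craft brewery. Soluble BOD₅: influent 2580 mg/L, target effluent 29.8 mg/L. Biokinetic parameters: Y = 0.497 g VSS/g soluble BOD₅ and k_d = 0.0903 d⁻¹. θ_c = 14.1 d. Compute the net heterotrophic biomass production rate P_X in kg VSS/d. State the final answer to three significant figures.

Observed yield with endogenous decay: Y_obs = Y / (1 + k_d·θ_c) = 0.497 / (1 + 0.0903 × 14.1) = 0.497 / 2.273 = 0.2186 g VSS/g soluble BOD₅.
Mass of soluble BOD₅ removed per day: Q(S₀ − S) = 988 × 2550 g/m³ = 2520 kg/d.
Net biomass production P_X = Y_obs × Q·(S₀ − S) = 0.2186 × 2520 = 550.9 kg VSS/d.

P_X ≈ 551 kg VSS/d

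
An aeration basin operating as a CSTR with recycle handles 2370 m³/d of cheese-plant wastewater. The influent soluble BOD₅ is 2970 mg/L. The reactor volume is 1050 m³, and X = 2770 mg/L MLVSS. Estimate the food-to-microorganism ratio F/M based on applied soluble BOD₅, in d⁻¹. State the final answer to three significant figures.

F/M ≈ 2.42 d⁻¹

F/M = Q·S₀ / (V·X) = 2370 × 2970 / (1050 × 2770) = 2.420 g soluble BOD₅·(g VSS·d)⁻¹.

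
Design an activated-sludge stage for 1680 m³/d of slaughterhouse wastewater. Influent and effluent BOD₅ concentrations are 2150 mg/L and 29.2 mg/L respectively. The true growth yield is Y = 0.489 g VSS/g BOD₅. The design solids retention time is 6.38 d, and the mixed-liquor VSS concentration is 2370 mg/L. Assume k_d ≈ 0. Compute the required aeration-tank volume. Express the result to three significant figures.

V ≈ 4690 m³

With k_d = 0 the design equation reduces to V = Y Q (S₀−S) θ_c / X = 0.489 × 1680 × (2150 − 29.2) × 6.38 / 2370 = 4690 m³.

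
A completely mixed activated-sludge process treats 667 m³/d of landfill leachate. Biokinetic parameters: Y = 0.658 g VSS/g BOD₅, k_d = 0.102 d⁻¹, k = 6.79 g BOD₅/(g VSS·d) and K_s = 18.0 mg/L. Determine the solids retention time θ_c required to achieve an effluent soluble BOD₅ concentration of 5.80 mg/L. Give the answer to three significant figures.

Specific growth rate at S = 5.80 mg/L: μ = YkS/(K_s+S) = 0.658·6.79·5.80/(18.0+5.80) = 1.089 d⁻¹.
θ_c = 1/(μ − k_d) = 1/(1.089 − 0.102) = 1/0.9868 = 1.013 d.

θ_c ≈ 1.01 d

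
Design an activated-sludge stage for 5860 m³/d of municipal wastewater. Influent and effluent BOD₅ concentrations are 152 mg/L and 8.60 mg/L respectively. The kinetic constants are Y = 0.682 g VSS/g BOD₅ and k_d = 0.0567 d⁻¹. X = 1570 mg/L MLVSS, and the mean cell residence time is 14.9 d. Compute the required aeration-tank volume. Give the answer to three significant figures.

V ≈ 2950 m³

Steady-state biomass mass balance: V·X·(1 + k_d·θ_c) = Y·Q·(S₀ − S)·θ_c, so V = 0.682 × 5860 × (152 − 8.60) × 14.9 / [1570 × (1 + 0.0567 × 14.9)] = 8.54×10^6 / 2896 = 2948 m³.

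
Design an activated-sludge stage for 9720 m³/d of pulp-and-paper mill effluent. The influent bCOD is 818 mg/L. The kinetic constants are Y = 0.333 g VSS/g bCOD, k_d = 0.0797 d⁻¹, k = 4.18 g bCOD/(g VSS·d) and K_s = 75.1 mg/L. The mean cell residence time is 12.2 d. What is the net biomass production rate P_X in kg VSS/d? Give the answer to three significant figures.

Effluent substrate depends only on kinetics and SRT: S = K_s(1 + k_d θ_c) / [θ_c(Yk − k_d) − 1] = 75.1 × (1 + 0.0797 × 12.2) / [12.2 × (0.333 × 4.18 − 0.0797) − 1] = 148.1 / 15.01 = 9.869 mg/L.
Y_obs = Y / (1 + k_d θ_c) = 0.333 / (1 + 0.0797 × 12.2) = 0.333 / 1.972 = 0.1688.
Substrate removed = Q·(S₀ − S) = 9720 m³/d × (818 − 9.87) g/m³ = 7.86×10^6 g/d = 7855 kg/d.
P_X = Y_obs · Q(S₀ − S) = 0.1688 × 7855 = 1326 kg VSS/d.

P_X ≈ 1330 kg VSS/d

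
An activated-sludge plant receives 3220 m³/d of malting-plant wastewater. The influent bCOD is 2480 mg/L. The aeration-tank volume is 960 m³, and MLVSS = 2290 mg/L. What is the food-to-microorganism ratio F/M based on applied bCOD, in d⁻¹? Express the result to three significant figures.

F/M ≈ 3.63 d⁻¹

F/M = Q·S₀ / (V·X) = 3220 × 2480 / (960.0 × 2290) = 3.632 g bCOD·(g VSS·d)⁻¹.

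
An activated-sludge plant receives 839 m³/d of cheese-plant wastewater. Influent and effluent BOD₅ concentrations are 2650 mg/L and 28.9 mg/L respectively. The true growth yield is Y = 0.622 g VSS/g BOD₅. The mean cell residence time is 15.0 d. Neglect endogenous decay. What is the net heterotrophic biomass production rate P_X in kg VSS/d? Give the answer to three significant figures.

Since k_d ≈ 0, Y_obs = Y = 0.622 g VSS/g BOD₅.
Substrate removed = Q·(S₀ − S) = 839 m³/d × (2650 − 28.9) g/m³ = 2.2×10^6 g/d = 2199 kg/d.
Biomass produced: P_X = Y_obs·Q·ΔS = 0.6220 × 2199 ≈ 1368 kg VSS/d.

P_X ≈ 1370 kg VSS/d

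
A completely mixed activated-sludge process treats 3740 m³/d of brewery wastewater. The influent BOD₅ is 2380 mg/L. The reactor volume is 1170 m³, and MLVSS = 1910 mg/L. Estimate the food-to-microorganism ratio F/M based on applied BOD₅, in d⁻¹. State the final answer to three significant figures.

F/M = applied load / biomass = Q·S₀/(V·X) = 3740 × 2380 / (1170 × 1910) = 3.983 d⁻¹.

F/M ≈ 3.98 d⁻¹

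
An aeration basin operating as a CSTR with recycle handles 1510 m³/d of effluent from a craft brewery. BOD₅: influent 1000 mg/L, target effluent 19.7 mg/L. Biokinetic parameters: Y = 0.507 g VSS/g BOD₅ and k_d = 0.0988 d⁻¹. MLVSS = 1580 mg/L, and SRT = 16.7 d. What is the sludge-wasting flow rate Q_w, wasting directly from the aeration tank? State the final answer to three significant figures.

From the SRT design equation V = Y Q (S₀−S) θ_c / [X (1 + k_d θ_c)] = 0.507 × 1510 × (1000 − 19.7) × 16.7 / [1580 × (1 + 0.0988 × 16.7)] = 1.25×10^7 / 4187 = 2993 m³.
With mixed-liquor wasting, θ_c = V/Q_w, so Q_w = V/θ_c = 2993/16.7 = 179.2 m³/d.

Q_w ≈ 179 m³/d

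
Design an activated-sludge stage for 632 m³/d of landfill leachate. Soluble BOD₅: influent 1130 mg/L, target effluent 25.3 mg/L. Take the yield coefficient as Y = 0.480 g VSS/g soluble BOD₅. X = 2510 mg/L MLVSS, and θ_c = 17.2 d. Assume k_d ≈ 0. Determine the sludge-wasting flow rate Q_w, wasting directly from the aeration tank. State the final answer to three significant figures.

Q_w ≈ 134 m³/d

V·X = Y·Q·ΔS·θ_c gives V = 0.480 × 632 × (1130 − 25.3) × 17.2 / 2510 = 2296 m³.
With mixed-liquor wasting, θ_c = V/Q_w, so Q_w = V/θ_c = 2296/17.2 = 133.5 m³/d.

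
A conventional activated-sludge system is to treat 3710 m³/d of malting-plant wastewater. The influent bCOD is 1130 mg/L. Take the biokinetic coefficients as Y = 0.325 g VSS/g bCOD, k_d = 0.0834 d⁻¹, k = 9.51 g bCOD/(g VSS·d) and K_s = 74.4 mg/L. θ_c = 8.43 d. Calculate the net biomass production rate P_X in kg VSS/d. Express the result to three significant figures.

P_X ≈ 796 kg VSS/d

Effluent substrate depends only on kinetics and SRT: S = K_s(1 + k_d θ_c) / [θ_c(Yk − k_d) − 1] = 74.4 × (1 + 0.0834 × 8.43) / [8.43 × (0.325 × 9.51 − 0.0834) − 1] = 126.7 / 24.35 = 5.203 mg/L.
The observed yield is Y_obs = Y/(1 + k_d·θ_c) = 0.325 / (1 + 0.0834 × 8.43) = 0.325 / 1.703 = 0.1908 g VSS per g bCOD removed.
Mass of bCOD removed per day: Q(S₀ − S) = 3710 × 1125 g/m³ = 4173 kg/d.
P_X = Y_obs · Q(S₀ − S) = 0.1908 × 4173 = 796.3 kg VSS/d.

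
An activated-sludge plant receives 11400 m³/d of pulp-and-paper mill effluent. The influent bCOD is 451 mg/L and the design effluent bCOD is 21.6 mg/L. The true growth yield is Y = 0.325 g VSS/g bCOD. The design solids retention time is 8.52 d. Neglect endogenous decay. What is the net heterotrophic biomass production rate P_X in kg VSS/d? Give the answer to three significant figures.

P_X ≈ 1590 kg VSS/d

With endogenous decay neglected, the observed yield equals the true yield: Y_obs = Y = 0.325 g VSS/g bCOD.
Q·(S₀ − S) = 11400 × (451 − 21.6) × 10⁻³ = 4895 kg/d removed.
Biomass produced: P_X = Y_obs·Q·ΔS = 0.3250 × 4895 ≈ 1591 kg VSS/d.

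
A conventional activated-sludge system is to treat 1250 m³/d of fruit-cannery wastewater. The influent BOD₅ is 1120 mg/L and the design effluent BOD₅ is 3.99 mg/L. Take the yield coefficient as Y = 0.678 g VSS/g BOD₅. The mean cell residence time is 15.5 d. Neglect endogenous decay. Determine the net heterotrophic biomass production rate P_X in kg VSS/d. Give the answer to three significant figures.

P_X ≈ 946 kg VSS/d

With endogenous decay neglected, the observed yield equals the true yield: Y_obs = Y = 0.678 g VSS/g BOD₅.
Q·(S₀ − S) = 1250 × (1120 − 3.99) × 10⁻³ = 1395 kg/d removed.
P_X = Y_obs · Q(S₀ − S) = 0.6780 × 1395 = 945.8 kg VSS/d.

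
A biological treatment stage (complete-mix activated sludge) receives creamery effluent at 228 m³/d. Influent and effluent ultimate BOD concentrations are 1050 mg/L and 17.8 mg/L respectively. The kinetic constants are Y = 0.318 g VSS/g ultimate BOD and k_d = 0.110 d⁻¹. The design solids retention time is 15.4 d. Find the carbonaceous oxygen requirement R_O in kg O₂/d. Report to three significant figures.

R_O ≈ 196 kg O₂/d

Observed yield with endogenous decay: Y_obs = Y / (1 + k_d·θ_c) = 0.318 / (1 + 0.110 × 15.4) = 0.318 / 2.694 = 0.1180 g VSS/g ultimate BOD.
Mass of ultimate BOD removed per day: Q(S₀ − S) = 228 × 1032 g/m³ = 235.3 kg/d.
Net sludge production P_X = 0.1180 × 235.3 = 27.78 kg VSS/d.
R_O = Q·(S₀ − S) − 1.42·P_X = 235.3 − 1.42 × 27.78 = 195.9 kg O₂/d.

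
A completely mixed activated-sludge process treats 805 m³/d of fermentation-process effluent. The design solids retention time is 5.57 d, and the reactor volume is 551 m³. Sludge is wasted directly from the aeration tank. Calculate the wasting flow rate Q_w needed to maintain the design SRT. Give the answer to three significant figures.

Q_w ≈ 98.9 m³/d

For wasting at MLVSS concentration, Q_w = V/θ_c = 551.0/5.57 = 98.92 m³/d.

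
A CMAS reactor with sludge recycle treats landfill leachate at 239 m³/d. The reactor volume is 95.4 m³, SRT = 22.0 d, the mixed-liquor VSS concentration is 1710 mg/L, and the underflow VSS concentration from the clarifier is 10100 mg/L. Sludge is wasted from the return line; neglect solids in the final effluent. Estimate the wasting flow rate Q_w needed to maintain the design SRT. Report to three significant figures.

Q_w ≈ 0.734 m³/d

θ_c = V·X/(Q_w·X_r) when wasting from the recycle, so Q_w = V·X/(θ_c·X_r) = 95.40 × 1710 / (22.0 × 10100) = 0.7342 m³/d.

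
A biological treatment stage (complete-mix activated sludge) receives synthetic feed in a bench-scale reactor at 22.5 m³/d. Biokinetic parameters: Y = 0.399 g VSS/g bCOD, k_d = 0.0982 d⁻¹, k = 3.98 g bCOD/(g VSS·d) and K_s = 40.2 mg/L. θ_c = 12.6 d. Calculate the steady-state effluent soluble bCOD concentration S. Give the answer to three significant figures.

For a completely mixed reactor with recycle the Lawrence–McCarty relation gives S = K_s·(1 + k_d·θ_c) / [θ_c·(Y·k − k_d) − 1] = 40.2 × (1 + 0.0982 × 12.6) / [12.6 × (0.399 × 3.98 − 0.0982) − 1] = 89.94 / 17.77 = 5.061 mg/L.

S ≈ 5.06 mg/L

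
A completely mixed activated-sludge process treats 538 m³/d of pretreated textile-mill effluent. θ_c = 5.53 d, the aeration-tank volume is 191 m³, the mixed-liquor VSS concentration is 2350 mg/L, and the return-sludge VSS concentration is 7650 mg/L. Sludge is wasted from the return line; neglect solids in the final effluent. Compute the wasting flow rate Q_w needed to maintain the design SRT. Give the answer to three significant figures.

Q_w ≈ 10.6 m³/d

Wasting from the return line (neglecting effluent solids): Q_w = V·X / (θ_c·X_r) = 191.0 × 2350 / (5.53 × 7650) = 10.61 m³/d.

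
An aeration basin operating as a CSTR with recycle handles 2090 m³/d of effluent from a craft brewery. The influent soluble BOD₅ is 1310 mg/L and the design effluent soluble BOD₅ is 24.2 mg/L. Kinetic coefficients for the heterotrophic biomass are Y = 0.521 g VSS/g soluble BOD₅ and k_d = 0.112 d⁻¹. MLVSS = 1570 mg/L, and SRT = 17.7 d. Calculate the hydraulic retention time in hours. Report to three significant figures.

Steady-state biomass mass balance: V·X·(1 + k_d·θ_c) = Y·Q·(S₀ − S)·θ_c, so V = 0.521 × 2090 × (1310 − 24.2) × 17.7 / [1570 × (1 + 0.112 × 17.7)] = 2.48×10^7 / 4682 = 5293 m³.
HRT = V/Q = 5293 m³ / 2090 m³·d⁻¹ = 2.532 d × 24 = 60.78 h.

τ ≈ 60.8 h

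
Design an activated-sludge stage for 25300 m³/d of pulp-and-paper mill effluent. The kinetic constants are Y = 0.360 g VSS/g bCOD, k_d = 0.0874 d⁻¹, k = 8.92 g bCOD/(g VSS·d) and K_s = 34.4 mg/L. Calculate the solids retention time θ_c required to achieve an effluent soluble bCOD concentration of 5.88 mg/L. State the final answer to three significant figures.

θ_c ≈ 2.62 d

From 1/θ_c = Y·k·S/(K_s + S) − k_d: Y·k·S/(K_s+S) = 0.360 × 8.92 × 5.88 / (34.4 + 5.88) = 0.4688 d⁻¹.
1/θ_c = 0.4688 − 0.0874 = 0.3814 d⁻¹, so θ_c = 2.622 d.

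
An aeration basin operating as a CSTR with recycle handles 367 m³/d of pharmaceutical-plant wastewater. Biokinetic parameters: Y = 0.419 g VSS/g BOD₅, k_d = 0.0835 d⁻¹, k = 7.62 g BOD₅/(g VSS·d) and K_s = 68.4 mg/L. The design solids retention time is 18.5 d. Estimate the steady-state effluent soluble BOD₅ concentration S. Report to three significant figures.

From the Monod/SRT balance for a CMAS, S = K_s·(1+k_d θ_c)/[θ_c·(Y k − k_d) − 1] = 68.4 × (1 + 0.0835 × 18.5) / [18.5 × (0.419 × 7.62 − 0.0835) − 1] = 174.1 / 56.52 = 3.080 mg/L.

S ≈ 3.08 mg/L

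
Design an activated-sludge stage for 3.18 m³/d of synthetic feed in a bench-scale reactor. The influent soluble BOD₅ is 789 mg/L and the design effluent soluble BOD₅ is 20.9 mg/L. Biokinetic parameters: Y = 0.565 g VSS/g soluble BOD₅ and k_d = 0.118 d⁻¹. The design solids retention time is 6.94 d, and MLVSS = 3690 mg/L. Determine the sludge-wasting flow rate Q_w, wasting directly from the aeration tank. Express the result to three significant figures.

Q_w ≈ 0.206 m³/d

From the SRT design equation V = Y Q (S₀−S) θ_c / [X (1 + k_d θ_c)] = 0.565 × 3.18 × (789 − 20.9) × 6.94 / [3690 × (1 + 0.118 × 6.94)] = 9.58×10^3 / 6712 = 1.427 m³.
Wasting from the aeration tank: Q_w = V / θ_c = 1.427 / 6.94 = 0.2056 m³/d.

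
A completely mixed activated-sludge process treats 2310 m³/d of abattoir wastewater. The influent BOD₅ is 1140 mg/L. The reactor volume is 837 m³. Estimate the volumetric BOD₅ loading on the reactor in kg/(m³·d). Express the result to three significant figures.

Applied BOD₅ load per unit volume = Q·S₀/V = (2310 × 1140/1000)/837.0 = 3.146 kg BOD₅·m⁻³·d⁻¹.

L_v ≈ 3.15 kg BOD₅/(m³·d)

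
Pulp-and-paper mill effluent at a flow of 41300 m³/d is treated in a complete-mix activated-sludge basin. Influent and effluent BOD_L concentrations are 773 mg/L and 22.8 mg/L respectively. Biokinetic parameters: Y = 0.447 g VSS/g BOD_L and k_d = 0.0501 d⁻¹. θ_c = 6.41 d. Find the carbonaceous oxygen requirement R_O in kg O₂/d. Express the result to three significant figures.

The observed yield is Y_obs = Y/(1 + k_d·θ_c) = 0.447 / (1 + 0.0501 × 6.41) = 0.447 / 1.321 = 0.3383 g VSS per g BOD_L removed.
Substrate removed = Q·(S₀ − S) = 41300 m³/d × (773 − 22.8) g/m³ = 3.1×10^7 g/d = 30983 kg/d.
Biomass synthesised: P_X = Y_obs × 30983 = 10483 kg VSS/d.
R_O = Q·(S₀ − S) − 1.42·P_X = 30983 − 1.42 × 10483 = 16097 kg O₂/d.

R_O ≈ 16100 kg O₂/d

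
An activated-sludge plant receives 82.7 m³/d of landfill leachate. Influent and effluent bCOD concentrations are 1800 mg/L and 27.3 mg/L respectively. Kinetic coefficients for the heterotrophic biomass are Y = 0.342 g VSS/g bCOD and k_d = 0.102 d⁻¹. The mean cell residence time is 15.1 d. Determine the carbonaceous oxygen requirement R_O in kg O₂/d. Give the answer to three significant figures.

The observed yield is Y_obs = Y/(1 + k_d·θ_c) = 0.342 / (1 + 0.102 × 15.1) = 0.342 / 2.540 = 0.1346 g VSS per g bCOD removed.
ΔS = 1800 − 27.3 = 1773 mg/L, so the substrate removal rate is 82.7 × 1773/1000 = 146.6 kg bCOD/d.
Biomass synthesised: P_X = Y_obs × 146.6 = 19.74 kg VSS/d.
Carbonaceous O₂ demand = substrate oxidised − cell-mass equivalent = 146.6 − 1.42 × 19.74 = 118.6 kg O₂/d.

R_O ≈ 119 kg O₂/d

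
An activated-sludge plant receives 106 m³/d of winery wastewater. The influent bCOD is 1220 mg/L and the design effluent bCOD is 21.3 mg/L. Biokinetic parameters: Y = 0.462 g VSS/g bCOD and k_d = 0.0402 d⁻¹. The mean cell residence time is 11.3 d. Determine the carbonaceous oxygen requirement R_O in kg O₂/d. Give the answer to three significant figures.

Observed yield with endogenous decay: Y_obs = Y / (1 + k_d·θ_c) = 0.462 / (1 + 0.0402 × 11.3) = 0.462 / 1.454 = 0.3177 g VSS/g bCOD.
Q·(S₀ − S) = 106 × (1220 − 21.3) × 10⁻³ = 127.1 kg/d removed.
Net sludge production P_X = 0.3177 × 127.1 = 40.37 kg VSS/d.
Carbonaceous O₂ demand = substrate oxidised − cell-mass equivalent = 127.1 − 1.42 × 40.37 = 69.74 kg O₂/d.

R_O ≈ 69.7 kg O₂/d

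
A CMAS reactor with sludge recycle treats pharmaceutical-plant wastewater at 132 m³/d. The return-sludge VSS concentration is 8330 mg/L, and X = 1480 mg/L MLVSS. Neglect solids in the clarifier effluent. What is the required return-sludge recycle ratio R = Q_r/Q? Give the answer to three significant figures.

R ≈ 0.216

Solids balance on the clarifier gives (1+R)X = R·X_r, so R = X/(X_r − X) = 1480 / (8330 − 1480) = 0.2161.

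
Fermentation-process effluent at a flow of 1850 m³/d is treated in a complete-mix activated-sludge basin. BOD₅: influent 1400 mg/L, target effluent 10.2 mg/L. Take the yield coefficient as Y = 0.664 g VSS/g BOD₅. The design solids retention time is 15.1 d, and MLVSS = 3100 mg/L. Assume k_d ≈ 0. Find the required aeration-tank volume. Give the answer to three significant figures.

V ≈ 8320 m³

Biomass mass balance (decay neglected): V·X = Y·Q·(S₀ − S)·θ_c, so V = 0.664 × 1850 × (1400 − 10.2) × 15.1 / 3100 = 8316 m³.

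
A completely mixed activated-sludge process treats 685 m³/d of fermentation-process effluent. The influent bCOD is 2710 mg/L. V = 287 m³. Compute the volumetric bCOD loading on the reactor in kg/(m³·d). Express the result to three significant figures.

L_v = Q S₀ / V = 685 × 2710 × 10⁻³ / 287.0 = 6.468 kg/(m³·d).

L_v ≈ 6.47 kg bCOD/(m³·d)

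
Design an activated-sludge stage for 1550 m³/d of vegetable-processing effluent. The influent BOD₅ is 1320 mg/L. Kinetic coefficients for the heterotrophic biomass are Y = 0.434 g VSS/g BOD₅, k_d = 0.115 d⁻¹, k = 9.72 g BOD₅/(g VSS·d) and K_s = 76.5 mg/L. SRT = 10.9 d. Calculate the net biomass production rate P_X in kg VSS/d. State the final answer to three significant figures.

For a completely mixed reactor with recycle the Lawrence–McCarty relation gives S = K_s·(1 + k_d·θ_c) / [θ_c·(Y·k − k_d) − 1] = 76.5 × (1 + 0.115 × 10.9) / [10.9 × (0.434 × 9.72 − 0.115) − 1] = 172.4 / 43.73 = 3.942 mg/L.
Observed yield with endogenous decay: Y_obs = Y / (1 + k_d·θ_c) = 0.434 / (1 + 0.115 × 10.9) = 0.434 / 2.253 = 0.1926 g VSS/g BOD₅.
Q·(S₀ − S) = 1550 × (1320 − 3.94) × 10⁻³ = 2040 kg/d removed.
Biomass produced: P_X = Y_obs·Q·ΔS = 0.1926 × 2040 ≈ 392.9 kg VSS/d.

P_X ≈ 393 kg VSS/d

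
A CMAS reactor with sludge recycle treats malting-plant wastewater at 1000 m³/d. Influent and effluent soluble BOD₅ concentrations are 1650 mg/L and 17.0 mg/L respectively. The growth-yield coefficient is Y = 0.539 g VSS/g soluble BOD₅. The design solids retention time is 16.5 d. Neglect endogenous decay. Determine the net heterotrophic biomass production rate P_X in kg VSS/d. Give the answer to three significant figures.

P_X ≈ 880 kg VSS/d

Since k_d ≈ 0, Y_obs = Y = 0.539 g VSS/g soluble BOD₅.
ΔS = 1650 − 17.0 = 1633 mg/L, so the substrate removal rate is 1000 × 1633/1000 = 1633 kg soluble BOD₅/d.
So the net sludge growth is P_X = 0.5390 × 1633 = 880.2 kg VSS/d.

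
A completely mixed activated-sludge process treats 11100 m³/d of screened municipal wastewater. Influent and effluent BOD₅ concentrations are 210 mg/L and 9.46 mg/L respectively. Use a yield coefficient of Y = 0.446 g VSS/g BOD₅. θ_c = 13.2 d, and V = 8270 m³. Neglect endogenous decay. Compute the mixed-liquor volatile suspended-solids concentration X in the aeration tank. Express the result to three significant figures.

X ≈ 1580 mg/L

X = Y·Q·ΔS·θ_c / V = 0.446 × 11100 × (210 − 9.46) × 13.2 / 8270 = 1585 mg/L.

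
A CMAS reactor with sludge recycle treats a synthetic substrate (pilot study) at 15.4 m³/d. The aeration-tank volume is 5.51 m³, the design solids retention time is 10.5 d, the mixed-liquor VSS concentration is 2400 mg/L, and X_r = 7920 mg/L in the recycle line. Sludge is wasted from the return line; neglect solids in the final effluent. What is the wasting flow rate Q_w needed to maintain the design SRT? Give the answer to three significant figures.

Wasting from the return line (neglecting effluent solids): Q_w = V·X / (θ_c·X_r) = 5.510 × 2400 / (10.5 × 7920) = 0.1590 m³/d.

Q_w ≈ 0.159 m³/d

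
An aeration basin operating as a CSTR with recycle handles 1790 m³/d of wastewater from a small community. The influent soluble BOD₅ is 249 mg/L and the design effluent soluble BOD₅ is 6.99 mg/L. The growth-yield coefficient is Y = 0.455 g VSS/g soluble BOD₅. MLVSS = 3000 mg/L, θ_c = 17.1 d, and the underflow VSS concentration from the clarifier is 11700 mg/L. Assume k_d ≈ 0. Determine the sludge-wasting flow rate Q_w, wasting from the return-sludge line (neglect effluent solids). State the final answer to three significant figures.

With k_d = 0 the design equation reduces to V = Y Q (S₀−S) θ_c / X = 0.455 × 1790 × (249 − 6.99) × 17.1 / 3000 = 1123 m³.
Wasting from the return line (neglecting effluent solids): Q_w = V·X / (θ_c·X_r) = 1123 × 3000 / (17.1 × 11700) = 16.85 m³/d.

Q_w ≈ 16.8 m³/d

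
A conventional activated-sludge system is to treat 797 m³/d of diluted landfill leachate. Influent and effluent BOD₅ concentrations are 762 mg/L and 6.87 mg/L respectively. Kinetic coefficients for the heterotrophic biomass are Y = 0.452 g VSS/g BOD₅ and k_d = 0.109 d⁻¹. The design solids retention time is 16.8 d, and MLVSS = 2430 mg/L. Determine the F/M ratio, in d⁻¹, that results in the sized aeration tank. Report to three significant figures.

F/M ≈ 0.376 d⁻¹

Rearranging the biomass balance for a CMAS with decay, V = Y·Q·ΔS·θ_c / [X·(1+k_d θ_c)] = 0.452 × 797 × (762 − 6.87) × 16.8 / [2430 × (1 + 0.109 × 16.8)] = 4.57×10^6 / 6880 = 664.3 m³.
F/M = Q·S₀ / (V·X) = 797 × 762 / (664.3 × 2430) = 0.3762 g BOD₅·(g VSS·d)⁻¹.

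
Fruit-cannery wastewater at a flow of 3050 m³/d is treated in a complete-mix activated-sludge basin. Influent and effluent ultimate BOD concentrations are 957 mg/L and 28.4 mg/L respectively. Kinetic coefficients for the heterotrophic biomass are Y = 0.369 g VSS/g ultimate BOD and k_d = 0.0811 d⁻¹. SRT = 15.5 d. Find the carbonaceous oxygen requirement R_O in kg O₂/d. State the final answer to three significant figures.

The observed yield is Y_obs = Y/(1 + k_d·θ_c) = 0.369 / (1 + 0.0811 × 15.5) = 0.369 / 2.257 = 0.1635 g VSS per g ultimate BOD removed.
Substrate removed = Q·(S₀ − S) = 3050 m³/d × (957 − 28.4) g/m³ = 2.83×10^6 g/d = 2832 kg/d.
P_X = Y_obs·Q·(S₀ − S) = 0.1635 × 2832 = 463.0 kg VSS/d.
R_O = Q·(S₀ − S) − 1.42·P_X = 2832 − 1.42 × 463.0 = 2175 kg O₂/d.

R_O ≈ 2170 kg O₂/d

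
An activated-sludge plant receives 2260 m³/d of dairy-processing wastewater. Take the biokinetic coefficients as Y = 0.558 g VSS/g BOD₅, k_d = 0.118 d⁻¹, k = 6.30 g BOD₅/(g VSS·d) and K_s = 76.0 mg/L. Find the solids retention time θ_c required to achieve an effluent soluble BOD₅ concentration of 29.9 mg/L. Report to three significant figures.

θ_c ≈ 1.14 d

Specific growth rate at S = 29.9 mg/L: μ = YkS/(K_s+S) = 0.558·6.30·29.9/(76.0+29.9) = 0.9925 d⁻¹.
Then 1/θ_c = μ − k_d = 0.9925 − 0.118 = 0.8745 d⁻¹, giving θ_c = 1.143 d.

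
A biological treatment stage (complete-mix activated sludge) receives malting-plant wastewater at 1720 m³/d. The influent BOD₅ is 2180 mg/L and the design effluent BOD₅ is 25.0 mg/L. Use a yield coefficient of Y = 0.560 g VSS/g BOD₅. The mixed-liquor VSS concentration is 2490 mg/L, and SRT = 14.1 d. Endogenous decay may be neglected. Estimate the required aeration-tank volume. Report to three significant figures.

V ≈ 11800 m³

V·X = Y·Q·ΔS·θ_c gives V = 0.560 × 1720 × (2180 − 25.0) × 14.1 / 2490 = 11754 m³.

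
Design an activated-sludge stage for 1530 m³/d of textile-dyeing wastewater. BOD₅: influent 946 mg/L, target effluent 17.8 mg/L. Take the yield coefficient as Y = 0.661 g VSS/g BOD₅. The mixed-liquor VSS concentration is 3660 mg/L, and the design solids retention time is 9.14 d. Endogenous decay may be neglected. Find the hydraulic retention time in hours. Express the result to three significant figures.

τ ≈ 36.8 h

Biomass mass balance (decay neglected): V·X = Y·Q·(S₀ − S)·θ_c, so V = 0.661 × 1530 × (946 − 17.8) × 9.14 / 3660 = 2344 m³.
HRT = V/Q = 2344 m³ / 1530 m³·d⁻¹ = 1.532 d × 24 = 36.77 h.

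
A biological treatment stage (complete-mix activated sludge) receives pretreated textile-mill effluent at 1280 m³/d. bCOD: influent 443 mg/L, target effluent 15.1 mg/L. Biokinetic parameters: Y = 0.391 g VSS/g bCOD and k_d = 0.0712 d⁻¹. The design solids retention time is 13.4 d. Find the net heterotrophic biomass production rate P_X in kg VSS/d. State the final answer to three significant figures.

Observed yield with endogenous decay: Y_obs = Y / (1 + k_d·θ_c) = 0.391 / (1 + 0.0712 × 13.4) = 0.391 / 1.954 = 0.2001 g VSS/g bCOD.
Substrate removed = Q·(S₀ − S) = 1280 m³/d × (443 − 15.1) g/m³ = 5.48×10^5 g/d = 547.7 kg/d.
P_X = Y_obs · Q(S₀ − S) = 0.2001 × 547.7 = 109.6 kg VSS/d.

P_X ≈ 110 kg VSS/d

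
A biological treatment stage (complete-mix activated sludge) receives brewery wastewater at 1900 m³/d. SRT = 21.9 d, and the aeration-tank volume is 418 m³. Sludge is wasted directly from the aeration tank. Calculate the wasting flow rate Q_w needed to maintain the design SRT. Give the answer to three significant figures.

Q_w ≈ 19.1 m³/d

For wasting at MLVSS concentration, Q_w = V/θ_c = 418.0/21.9 = 19.09 m³/d.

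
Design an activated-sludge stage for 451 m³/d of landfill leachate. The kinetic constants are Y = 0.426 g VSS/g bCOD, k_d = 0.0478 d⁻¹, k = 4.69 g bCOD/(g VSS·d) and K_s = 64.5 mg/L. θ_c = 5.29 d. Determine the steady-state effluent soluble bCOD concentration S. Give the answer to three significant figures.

From the Monod/SRT balance for a CMAS, S = K_s·(1+k_d θ_c)/[θ_c·(Y k − k_d) − 1] = 64.5 × (1 + 0.0478 × 5.29) / [5.29 × (0.426 × 4.69 − 0.0478) − 1] = 80.81 / 9.316 = 8.674 mg/L.

S ≈ 8.67 mg/L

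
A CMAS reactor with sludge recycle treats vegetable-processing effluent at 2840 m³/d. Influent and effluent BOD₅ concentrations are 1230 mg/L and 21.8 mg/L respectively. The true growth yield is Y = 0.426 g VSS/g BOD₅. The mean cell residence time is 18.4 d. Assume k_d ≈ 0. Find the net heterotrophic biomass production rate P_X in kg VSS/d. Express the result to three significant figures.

P_X ≈ 1460 kg VSS/d

With endogenous decay neglected, the observed yield equals the true yield: Y_obs = Y = 0.426 g VSS/g BOD₅.
Mass of BOD₅ removed per day: Q(S₀ − S) = 2840 × 1208 g/m³ = 3431 kg/d.
Net biomass production P_X = Y_obs × Q·(S₀ − S) = 0.4260 × 3431 = 1462 kg VSS/d.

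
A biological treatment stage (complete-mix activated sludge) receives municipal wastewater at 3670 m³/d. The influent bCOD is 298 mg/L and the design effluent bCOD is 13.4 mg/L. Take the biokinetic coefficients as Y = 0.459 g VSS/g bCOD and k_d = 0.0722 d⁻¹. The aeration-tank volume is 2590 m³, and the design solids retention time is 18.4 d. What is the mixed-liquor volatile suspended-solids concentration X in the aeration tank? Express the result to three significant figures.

Solving the biomass balance for X: X = Y Q (S₀−S) θ_c / [V (1+k_d θ_c)] = 0.459 × 3670 × (298 − 13.4) × 18.4 / [2590 × (1 + 0.0722 × 18.4)] = 1463 mg/L.

X ≈ 1460 mg/L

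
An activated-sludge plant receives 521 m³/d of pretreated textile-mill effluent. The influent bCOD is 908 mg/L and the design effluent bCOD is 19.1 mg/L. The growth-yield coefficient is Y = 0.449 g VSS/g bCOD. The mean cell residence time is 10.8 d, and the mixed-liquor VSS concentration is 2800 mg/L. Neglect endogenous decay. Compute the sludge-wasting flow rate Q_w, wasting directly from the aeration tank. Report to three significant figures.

Q_w ≈ 74.3 m³/d

V·X = Y·Q·ΔS·θ_c gives V = 0.449 × 521 × (908 − 19.1) × 10.8 / 2800 = 802.1 m³.
For wasting at MLVSS concentration, Q_w = V/θ_c = 802.1/10.8 = 74.26 m³/d.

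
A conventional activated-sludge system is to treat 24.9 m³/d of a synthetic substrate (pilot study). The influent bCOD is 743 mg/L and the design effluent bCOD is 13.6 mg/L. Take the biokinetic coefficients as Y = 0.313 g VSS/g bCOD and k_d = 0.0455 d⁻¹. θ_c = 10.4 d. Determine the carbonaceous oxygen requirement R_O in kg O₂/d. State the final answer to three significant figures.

Correct the yield for decay: Y_obs = Y/(1 + k_d θ_c) = 0.313 / (1 + 0.0455 × 10.4) = 0.313 / 1.473 = 0.2125.
Mass of bCOD removed per day: Q(S₀ − S) = 24.9 × 729.4 g/m³ = 18.16 kg/d.
Net sludge production P_X = 0.2125 × 18.16 = 3.859 kg VSS/d.
R_O = Q·ΔS − 1.42 P_X = 18.16 − 5.479 = 12.68 kg O₂/d.

R_O ≈ 12.7 kg O₂/d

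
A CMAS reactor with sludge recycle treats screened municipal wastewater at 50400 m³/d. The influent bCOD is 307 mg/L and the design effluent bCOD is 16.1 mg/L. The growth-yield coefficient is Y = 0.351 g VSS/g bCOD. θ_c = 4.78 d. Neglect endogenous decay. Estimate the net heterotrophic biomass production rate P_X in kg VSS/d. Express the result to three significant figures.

P_X ≈ 5150 kg VSS/d

Since k_d ≈ 0, Y_obs = Y = 0.351 g VSS/g bCOD.
Substrate removed = Q·(S₀ − S) = 50400 m³/d × (307 − 16.1) g/m³ = 1.47×10^7 g/d = 14661 kg/d.
P_X = Y_obs · Q(S₀ − S) = 0.3510 × 14661 = 5146 kg VSS/d.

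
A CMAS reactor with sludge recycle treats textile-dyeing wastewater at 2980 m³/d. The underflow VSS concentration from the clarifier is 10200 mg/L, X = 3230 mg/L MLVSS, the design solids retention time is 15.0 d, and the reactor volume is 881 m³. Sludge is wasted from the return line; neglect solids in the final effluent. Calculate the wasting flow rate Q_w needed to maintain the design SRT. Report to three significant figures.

Q_w = (V·X)/(θ_c X_r) = 881.0 × 3230 / (15.0 × 10200) = 18.60 m³/d.

Q_w ≈ 18.6 m³/d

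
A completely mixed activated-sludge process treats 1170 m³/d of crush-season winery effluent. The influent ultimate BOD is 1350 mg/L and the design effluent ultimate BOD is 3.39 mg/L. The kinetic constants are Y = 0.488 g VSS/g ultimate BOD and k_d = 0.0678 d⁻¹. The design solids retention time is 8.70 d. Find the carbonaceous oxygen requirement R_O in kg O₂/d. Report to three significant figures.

R_O ≈ 889 kg O₂/d

The observed yield is Y_obs = Y/(1 + k_d·θ_c) = 0.488 / (1 + 0.0678 × 8.70) = 0.488 / 1.590 = 0.3069 g VSS per g ultimate BOD removed.
Q·(S₀ − S) = 1170 × (1350 − 3.39) × 10⁻³ = 1576 kg/d removed.
Net sludge production P_X = 0.3069 × 1576 = 483.6 kg VSS/d.
R_O = Q·(S₀ − S) − 1.42·P_X = 1576 − 1.42 × 483.6 = 888.8 kg O₂/d.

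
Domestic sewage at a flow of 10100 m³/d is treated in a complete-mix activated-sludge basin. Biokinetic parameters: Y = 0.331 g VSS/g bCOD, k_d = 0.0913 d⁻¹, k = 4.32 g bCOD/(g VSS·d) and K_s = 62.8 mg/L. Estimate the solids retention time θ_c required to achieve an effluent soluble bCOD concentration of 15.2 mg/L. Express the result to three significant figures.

θ_c ≈ 5.34 d

Specific growth rate at S = 15.2 mg/L: μ = YkS/(K_s+S) = 0.331·4.32·15.2/(62.8+15.2) = 0.2787 d⁻¹.
θ_c = 1/(μ − k_d) = 1/(0.2787 − 0.0913) = 1/0.1874 = 5.338 d.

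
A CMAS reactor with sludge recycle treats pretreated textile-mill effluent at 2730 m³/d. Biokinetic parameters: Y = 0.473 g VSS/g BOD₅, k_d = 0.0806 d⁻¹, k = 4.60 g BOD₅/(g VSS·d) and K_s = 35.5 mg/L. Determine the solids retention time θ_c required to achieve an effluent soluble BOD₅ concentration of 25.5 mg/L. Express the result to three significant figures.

Specific growth rate at S = 25.5 mg/L: μ = YkS/(K_s+S) = 0.473·4.60·25.5/(35.5+25.5) = 0.9096 d⁻¹.
1/θ_c = 0.9096 − 0.0806 = 0.8290 d⁻¹, so θ_c = 1.206 d.

θ_c ≈ 1.21 d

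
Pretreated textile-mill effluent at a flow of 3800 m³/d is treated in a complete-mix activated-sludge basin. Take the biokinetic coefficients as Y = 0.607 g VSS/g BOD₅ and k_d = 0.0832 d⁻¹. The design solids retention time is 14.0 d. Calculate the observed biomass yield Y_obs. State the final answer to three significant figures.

The observed yield is Y_obs = Y/(1 + k_d·θ_c) = 0.607 / (1 + 0.0832 × 14.0) = 0.607 / 2.165 = 0.2804 g VSS per g BOD₅ removed.

Y_obs ≈ 0.280 g VSS/g BOD₅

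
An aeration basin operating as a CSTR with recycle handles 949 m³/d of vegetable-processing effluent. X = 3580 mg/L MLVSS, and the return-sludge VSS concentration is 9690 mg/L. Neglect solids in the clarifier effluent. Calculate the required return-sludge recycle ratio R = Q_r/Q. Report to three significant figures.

Mass balance around the secondary clarifier (neglecting effluent solids): R = X / (X_r − X) = 3580 / (9690 − 3580) = 0.5859.

R ≈ 0.586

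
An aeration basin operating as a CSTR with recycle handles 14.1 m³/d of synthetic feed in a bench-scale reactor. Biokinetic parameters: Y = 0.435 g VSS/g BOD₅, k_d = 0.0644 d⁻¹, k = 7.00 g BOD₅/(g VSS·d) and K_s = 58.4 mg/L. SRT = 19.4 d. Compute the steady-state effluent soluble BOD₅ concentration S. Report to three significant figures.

For a completely mixed reactor with recycle the Lawrence–McCarty relation gives S = K_s·(1 + k_d·θ_c) / [θ_c·(Y·k − k_d) − 1] = 58.4 × (1 + 0.0644 × 19.4) / [19.4 × (0.435 × 7.00 − 0.0644) − 1] = 131.4 / 56.82 = 2.312 mg/L.

S ≈ 2.31 mg/L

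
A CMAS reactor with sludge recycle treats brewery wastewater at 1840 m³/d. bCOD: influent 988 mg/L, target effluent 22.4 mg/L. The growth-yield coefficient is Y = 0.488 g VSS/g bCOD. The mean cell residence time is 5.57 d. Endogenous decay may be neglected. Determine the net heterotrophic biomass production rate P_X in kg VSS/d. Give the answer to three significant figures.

With endogenous decay neglected, the observed yield equals the true yield: Y_obs = Y = 0.488 g VSS/g bCOD.
Substrate removed = Q·(S₀ − S) = 1840 m³/d × (988 − 22.4) g/m³ = 1.78×10^6 g/d = 1777 kg/d.
So the net sludge growth is P_X = 0.4880 × 1777 = 867.0 kg VSS/d.

P_X ≈ 867 kg VSS/d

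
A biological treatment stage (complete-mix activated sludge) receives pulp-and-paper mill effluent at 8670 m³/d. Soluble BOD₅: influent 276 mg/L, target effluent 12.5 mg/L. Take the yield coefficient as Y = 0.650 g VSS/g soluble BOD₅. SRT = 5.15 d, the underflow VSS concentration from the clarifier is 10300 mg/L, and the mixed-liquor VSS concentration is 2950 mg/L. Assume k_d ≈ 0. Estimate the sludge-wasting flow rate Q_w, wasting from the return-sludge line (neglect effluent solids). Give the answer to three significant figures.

Q_w ≈ 144 m³/d

V·X = Y·Q·ΔS·θ_c gives V = 0.650 × 8670 × (276 − 12.5) × 5.15 / 2950 = 2592 m³.
Q_w = (V·X)/(θ_c X_r) = 2592 × 2950 / (5.15 × 10300) = 144.2 m³/d.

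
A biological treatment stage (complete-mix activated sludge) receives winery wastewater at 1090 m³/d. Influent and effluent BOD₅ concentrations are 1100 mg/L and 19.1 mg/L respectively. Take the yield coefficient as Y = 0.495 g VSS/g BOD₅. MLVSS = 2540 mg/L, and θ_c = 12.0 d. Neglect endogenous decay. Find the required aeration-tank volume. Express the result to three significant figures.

V ≈ 2760 m³

With k_d = 0 the design equation reduces to V = Y Q (S₀−S) θ_c / X = 0.495 × 1090 × (1100 − 19.1) × 12.0 / 2540 = 2755 m³.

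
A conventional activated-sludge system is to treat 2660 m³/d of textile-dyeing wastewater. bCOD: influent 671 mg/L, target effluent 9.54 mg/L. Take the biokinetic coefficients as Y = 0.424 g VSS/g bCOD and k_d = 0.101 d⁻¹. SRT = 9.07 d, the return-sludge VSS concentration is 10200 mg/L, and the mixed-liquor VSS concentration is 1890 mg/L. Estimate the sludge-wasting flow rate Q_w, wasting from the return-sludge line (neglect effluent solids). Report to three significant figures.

Q_w ≈ 38.2 m³/d

Rearranging the biomass balance for a CMAS with decay, V = Y·Q·ΔS·θ_c / [X·(1+k_d θ_c)] = 0.424 × 2660 × (671 − 9.54) × 9.07 / [1890 × (1 + 0.101 × 9.07)] = 6.77×10^6 / 3621 = 1868 m³.
Q_w = (V·X)/(θ_c X_r) = 1868 × 1890 / (9.07 × 10200) = 38.17 m³/d.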